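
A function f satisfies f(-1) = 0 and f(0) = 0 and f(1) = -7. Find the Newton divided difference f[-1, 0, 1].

f[-1,0] = (0 - 0) / (0 - (-1)) = 0
f[0,1] = (-7 - 0) / (1 - 0) = -7
f[-1,0,1] = (-7 - 0) / (1 - (-1)) = -7/2

-7/2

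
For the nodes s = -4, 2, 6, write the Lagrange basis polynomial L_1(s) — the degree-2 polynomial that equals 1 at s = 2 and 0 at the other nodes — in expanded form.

L_1(s) = (s + 4)(s - 6) / [(6)·(-4)]
       = (s^2 - 2s - 24) / (-24)

L_1(s) = -(1/24)s^2 + (1/12)s + 1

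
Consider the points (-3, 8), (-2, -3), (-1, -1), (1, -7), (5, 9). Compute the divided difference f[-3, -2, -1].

f[-3,-2] = (-3 - 8) / (-2 - (-3)) = -11
f[-2,-1] = (-1 - (-3)) / (-1 - (-2)) = 2
f[-3,-2,-1] = (2 - (-11)) / (-1 - (-3)) = 13/2

13/2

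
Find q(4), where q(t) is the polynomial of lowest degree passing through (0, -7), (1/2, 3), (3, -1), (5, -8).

-397/45

Evaluate each Lagrange basis at t = 4:
L_0(4) = (7/2)·(1)·(-1)/[(-1/2)·(-3)·(-5)] = 7/15
L_1(4) = (4)·(1)·(-1)/[(1/2)·(-5/2)·(-9/2)] = -32/45
L_2(4) = (4)·(7/2)·(-1)/[(3)·(5/2)·(-2)] = 14/15
L_3(4) = (4)·(7/2)·(1)/[(5)·(9/2)·(2)] = 14/45
Sum: (-7)·(7/15) + 3·(-32/45) + (-1)·(14/15) + (-8)·(14/45) = -397/45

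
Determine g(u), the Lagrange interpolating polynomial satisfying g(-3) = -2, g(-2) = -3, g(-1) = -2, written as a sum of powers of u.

g(u) = u^2 + 4u + 1

L_0(u) = (u + 2)(u + 1) / [2] = (1/2)u^2 + (3/2)u + 1
L_1(u) = (u + 3)(u + 1) / [-1] = -u^2 - 4u - 3
L_2(u) = (u + 3)(u + 2) / [2] = (1/2)u^2 + (5/2)u + 3
g(u) = (-2)·L_0 + (-3)·L_1 + (-2)·L_2
  (-2)·L_0(u) = -u^2 - 3u - 2
  (-3)·L_1(u) = 3u^2 + 12u + 9
  (-2)·L_2(u) = -u^2 - 5u - 6
Adding term by term: u^2 + 4u + 1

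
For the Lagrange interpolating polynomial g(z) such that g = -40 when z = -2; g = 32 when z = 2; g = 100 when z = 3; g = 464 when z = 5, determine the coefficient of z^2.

L_0(z) = (z - 2)(z - 3)(z - 5) / [-140] = -(1/140)z^3 + (1/14)z^2 - (31/140)z + 3/14
L_1(z) = (z + 2)(z - 3)(z - 5) / [12] = (1/12)z^3 - (1/2)z^2 - (1/12)z + 5/2
L_2(z) = (z + 2)(z - 2)(z - 5) / [-10] = -(1/10)z^3 + (1/2)z^2 + (2/5)z - 2
L_3(z) = (z + 2)(z - 2)(z - 3) / [42] = (1/42)z^3 - (1/14)z^2 - (2/21)z + 2/7
g(z) = (-40)·L_0 + 32·L_1 + 100·L_2 + 464·L_3
Only the coefficient of z^2 is needed; take it from each L_i and combine:
(-40)·(1/14) + 32·(-1/2) + 100·(1/2) + 464·(-1/14) = -2

-2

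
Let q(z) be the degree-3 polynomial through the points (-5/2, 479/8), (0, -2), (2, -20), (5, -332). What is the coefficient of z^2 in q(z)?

2

Build the Lagrange basis polynomials:
L_0(z) = z(z - 2)(z - 5) / [-675/8] = -(8/675)z^3 + (56/675)z^2 - (16/135)z
L_1(z) = (z + 5/2)(z - 2)(z - 5) / [25] = (1/25)z^3 - (9/50)z^2 - (3/10)z + 1
L_2(z) = (z + 5/2)z(z - 5) / [-27] = -(1/27)z^3 + (5/54)z^2 + (25/54)z
L_3(z) = (z + 5/2)z(z - 2) / [225/2] = (2/225)z^3 + (1/225)z^2 - (2/45)z
q(z) = (479/8)·L_0 + (-2)·L_1 + (-20)·L_2 + (-332)·L_3
Only the coefficient of z^2 is needed; take it from each L_i and combine:
(479/8)·(56/675) + (-2)·(-9/50) + (-20)·(5/54) + (-332)·(1/225) = 2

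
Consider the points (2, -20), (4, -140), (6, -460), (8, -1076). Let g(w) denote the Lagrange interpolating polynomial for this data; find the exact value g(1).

-5

Evaluate each Lagrange basis at w = 1:
L_0(1) = (-3)·(-5)·(-7)/[(-2)·(-4)·(-6)] = 35/16
L_1(1) = (-1)·(-5)·(-7)/[(2)·(-2)·(-4)] = -35/16
L_2(1) = (-1)·(-3)·(-7)/[(4)·(2)·(-2)] = 21/16
L_3(1) = (-1)·(-3)·(-5)/[(6)·(4)·(2)] = -5/16
Sum: (-20)·(35/16) + (-140)·(-35/16) + (-460)·(21/16) + (-1076)·(-5/16) = -5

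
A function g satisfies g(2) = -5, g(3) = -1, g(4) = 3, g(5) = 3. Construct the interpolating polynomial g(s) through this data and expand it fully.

g(s) = -(2/3)s^3 + 6s^2 - (40/3)s + 3

Newton's divided differences:
g[2,3] = (-1 - (-5)) / (3 - 2) = 4
g[3,4] = (3 - (-1)) / (4 - 3) = 4
g[4,5] = (3 - 3) / (5 - 4) = 0
g[2,3,4] = (4 - 4) / (4 - 2) = 0
g[3,4,5] = (0 - 4) / (5 - 3) = -2
g[2,3,4,5] = (-2 - 0) / (5 - 2) = -2/3
g(s) = -5 + 4·(s - 2) + (-2/3)·(s - 2)(s - 3)(s - 4)
Expanding: g(s) = -(2/3)s^3 + 6s^2 - (40/3)s + 3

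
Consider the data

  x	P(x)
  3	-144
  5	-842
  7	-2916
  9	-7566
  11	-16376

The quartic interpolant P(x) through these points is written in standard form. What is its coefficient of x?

Build the Lagrange basis polynomials:
L_0(x) = (x - 5)(x - 7)(x - 9)(x - 11) / [384] = (1/384)x^4 - (1/12)x^3 + (187/192)x^2 - (59/12)x + 1155/128
L_1(x) = (x - 3)(x - 7)(x - 9)(x - 11) / [-96] = -(1/96)x^4 + (5/16)x^3 - (10/3)x^2 + (235/16)x - 693/32
L_2(x) = (x - 3)(x - 5)(x - 9)(x - 11) / [64] = (1/64)x^4 - (7/16)x^3 + (137/32)x^2 - (273/16)x + 1485/64
L_3(x) = (x - 3)(x - 5)(x - 7)(x - 11) / [-96] = -(1/96)x^4 + (13/48)x^3 - (59/24)x^2 + (443/48)x - 385/32
L_4(x) = (x - 3)(x - 5)(x - 7)(x - 9) / [384] = (1/384)x^4 - (1/16)x^3 + (103/192)x^2 - (31/16)x + 315/128
P(x) = (-144)·L_0 + (-842)·L_1 + (-2916)·L_2 + (-7566)·L_3 + (-16376)·L_4
Only the coefficient of x is needed; take it from each L_i and combine:
(-144)·(-59/12) + (-842)·(235/16) + (-2916)·(-273/16) + (-7566)·(443/48) + (-16376)·(-31/16) = -4

-4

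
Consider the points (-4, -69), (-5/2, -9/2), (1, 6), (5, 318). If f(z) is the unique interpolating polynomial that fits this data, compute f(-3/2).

6

L_0(-3/2) = (1)·(-5/2)·(-13/2)/[(-3/2)·(-5)·(-9)] = -13/54
L_1(-3/2) = (5/2)·(-5/2)·(-13/2)/[(3/2)·(-7/2)·(-15/2)] = 65/63
L_2(-3/2) = (5/2)·(1)·(-13/2)/[(5)·(7/2)·(-4)] = 13/56
L_3(-3/2) = (5/2)·(1)·(-5/2)/[(9)·(15/2)·(4)] = -5/216
Sum: (-69)·(-13/54) + (-9/2)·(65/63) + 6·(13/56) + 318·(-5/216) = 6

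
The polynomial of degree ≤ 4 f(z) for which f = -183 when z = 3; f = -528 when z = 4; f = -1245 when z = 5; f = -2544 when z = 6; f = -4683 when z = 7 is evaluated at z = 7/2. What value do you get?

-1281/4

Evaluate each Lagrange basis at z = 7/2:
L_0(7/2) = (-1/2)·(-3/2)·(-5/2)·(-7/2)/[(-1)·(-2)·(-3)·(-4)] = 35/128
L_1(7/2) = (1/2)·(-3/2)·(-5/2)·(-7/2)/[(1)·(-1)·(-2)·(-3)] = 35/32
L_2(7/2) = (1/2)·(-1/2)·(-5/2)·(-7/2)/[(2)·(1)·(-1)·(-2)] = -35/64
L_3(7/2) = (1/2)·(-1/2)·(-3/2)·(-7/2)/[(3)·(2)·(1)·(-1)] = 7/32
L_4(7/2) = (1/2)·(-1/2)·(-3/2)·(-5/2)/[(4)·(3)·(2)·(1)] = -5/128
Sum: (-183)·(35/128) + (-528)·(35/32) + (-1245)·(-35/64) + (-2544)·(7/32) + (-4683)·(-5/128) = -1281/4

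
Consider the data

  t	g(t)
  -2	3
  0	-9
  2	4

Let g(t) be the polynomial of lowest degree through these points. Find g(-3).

147/8

Using Newton's divided-difference form:
g[-2,0] = (-9 - 3) / (0 - (-2)) = -6
g[0,2] = (4 - (-9)) / (2 - 0) = 13/2
g[-2,0,2] = (13/2 - (-6)) / (2 - (-2)) = 25/8
g(-3) = 3 + (-6)·(-1) + (25/8)·(-1)·(-3) = 147/8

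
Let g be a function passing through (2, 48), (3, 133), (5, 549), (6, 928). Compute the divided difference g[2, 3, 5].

g[2,3] = (133 - 48) / (3 - 2) = 85
g[3,5] = (549 - 133) / (5 - 3) = 208
g[2,3,5] = (208 - 85) / (5 - 2) = 41

41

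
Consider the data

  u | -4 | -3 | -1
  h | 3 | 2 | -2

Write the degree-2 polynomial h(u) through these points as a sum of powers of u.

L_0(u) = (u + 3)(u + 1) / [3] = (1/3)u^2 + (4/3)u + 1
L_1(u) = (u + 4)(u + 1) / [-2] = -(1/2)u^2 - (5/2)u - 2
L_2(u) = (u + 4)(u + 3) / [6] = (1/6)u^2 + (7/6)u + 2
h(u) = 3·L_0 + 2·L_1 + (-2)·L_2
  3·L_0(u) = u^2 + 4u + 3
  2·L_1(u) = -u^2 - 5u - 4
  (-2)·L_2(u) = -(1/3)u^2 - (7/3)u - 4
Adding term by term: -(1/3)u^2 - (10/3)u - 5

h(u) = -(1/3)u^2 - (10/3)u - 5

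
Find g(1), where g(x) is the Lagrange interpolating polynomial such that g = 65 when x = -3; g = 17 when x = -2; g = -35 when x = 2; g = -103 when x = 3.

L_0(1) = (3)·(-1)·(-2)/[(-1)·(-5)·(-6)] = -1/5
L_1(1) = (4)·(-1)·(-2)/[(1)·(-4)·(-5)] = 2/5
L_2(1) = (4)·(3)·(-2)/[(5)·(4)·(-1)] = 6/5
L_3(1) = (4)·(3)·(-1)/[(6)·(5)·(1)] = -2/5
Sum: 65·(-1/5) + 17·(2/5) + (-35)·(6/5) + (-103)·(-2/5) = -7

-7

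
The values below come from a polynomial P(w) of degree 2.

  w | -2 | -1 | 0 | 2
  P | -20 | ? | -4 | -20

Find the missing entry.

The 3 known values determine P uniquely (degree ≤ 2).
L_0(-1) = (-1)·(-3)/[(-2)·(-4)] = 3/8
L_1(-1) = (1)·(-3)/[(2)·(-2)] = 3/4
L_2(-1) = (1)·(-1)/[(4)·(2)] = -1/8
Sum: (-20)·(3/8) + (-4)·(3/4) + (-20)·(-1/8) = -8

-8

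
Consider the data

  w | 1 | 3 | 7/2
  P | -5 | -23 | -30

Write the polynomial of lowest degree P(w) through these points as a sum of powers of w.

P(w) = -2w^2 - w - 2

Build the Lagrange basis polynomials:
L_0(w) = (w - 3)(w - 7/2) / [5] = (1/5)w^2 - (13/10)w + 21/10
L_1(w) = (w - 1)(w - 7/2) / [-1] = -w^2 + (9/2)w - 7/2
L_2(w) = (w - 1)(w - 3) / [5/4] = (4/5)w^2 - (16/5)w + 12/5
P(w) = (-5)·L_0 + (-23)·L_1 + (-30)·L_2
  (-5)·L_0(w) = -w^2 + (13/2)w - 21/2
  (-23)·L_1(w) = 23w^2 - (207/2)w + 161/2
  (-30)·L_2(w) = -24w^2 + 96w - 72
Adding term by term: -2w^2 - w - 2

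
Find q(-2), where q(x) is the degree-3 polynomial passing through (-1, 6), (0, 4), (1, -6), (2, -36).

Evaluate each Lagrange basis at x = -2:
L_0(-2) = (-2)·(-3)·(-4)/[(-1)·(-2)·(-3)] = 4
L_1(-2) = (-1)·(-3)·(-4)/[(1)·(-1)·(-2)] = -6
L_2(-2) = (-1)·(-2)·(-4)/[(2)·(1)·(-1)] = 4
L_3(-2) = (-1)·(-2)·(-3)/[(3)·(2)·(1)] = -1
Sum: 6·(4) + 4·(-6) + (-6)·(4) + (-36)·(-1) = 12

12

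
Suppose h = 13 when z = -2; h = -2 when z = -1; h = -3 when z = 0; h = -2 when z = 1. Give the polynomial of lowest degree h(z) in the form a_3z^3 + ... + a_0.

Build the Lagrange basis polynomials:
L_0(z) = (z + 1)z(z - 1) / [-6] = -(1/6)z^3 + (1/6)z
L_1(z) = (z + 2)z(z - 1) / [2] = (1/2)z^3 + (1/2)z^2 - z
L_2(z) = (z + 2)(z + 1)(z - 1) / [-2] = -(1/2)z^3 - z^2 + (1/2)z + 1
L_3(z) = (z + 2)(z + 1)z / [6] = (1/6)z^3 + (1/2)z^2 + (1/3)z
h(z) = 13·L_0 + (-2)·L_1 + (-3)·L_2 + (-2)·L_3
  13·L_0(z) = -(13/6)z^3 + (13/6)z
  (-2)·L_1(z) = -z^3 - z^2 + 2z
  (-3)·L_2(z) = (3/2)z^3 + 3z^2 - (3/2)z - 3
  (-2)·L_3(z) = -(1/3)z^3 - z^2 - (2/3)z
Adding term by term: -2z^3 + z^2 + 2z - 3

h(z) = -2z^3 + z^2 + 2z - 3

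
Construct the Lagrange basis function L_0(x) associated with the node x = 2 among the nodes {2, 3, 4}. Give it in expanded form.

L_0(x) = (1/2)x^2 - (7/2)x + 6

L_0(x) = (x - 3)(x - 4) / [(-1)·(-2)]
       = (x^2 - 7x + 12) / (2)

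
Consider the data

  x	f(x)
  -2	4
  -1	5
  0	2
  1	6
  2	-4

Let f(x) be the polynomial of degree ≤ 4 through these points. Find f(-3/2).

111/16

Using Newton's divided-difference form:
f[-2,-1] = (5 - 4) / (-1 - (-2)) = 1
f[-1,0] = (2 - 5) / (0 - (-1)) = -3
f[0,1] = (6 - 2) / (1 - 0) = 4
f[1,2] = (-4 - 6) / (2 - 1) = -10
f[-2,-1,0] = (-3 - 1) / (0 - (-2)) = -2
f[-1,0,1] = (4 - (-3)) / (1 - (-1)) = 7/2
f[0,1,2] = (-10 - 4) / (2 - 0) = -7
f[-2,-1,0,1] = (7/2 - (-2)) / (1 - (-2)) = 11/6
f[-1,0,1,2] = (-7 - 7/2) / (2 - (-1)) = -7/2
f[-2,-1,0,1,2] = (-7/2 - 11/6) / (2 - (-2)) = -4/3
f(-3/2) = 4 + 1·(1/2) + (-2)·(1/2)·(-1/2) + (11/6)·(1/2)·(-1/2)·(-3/2) + (-4/3)·(1/2)·(-1/2)·(-3/2)·(-5/2) = 111/16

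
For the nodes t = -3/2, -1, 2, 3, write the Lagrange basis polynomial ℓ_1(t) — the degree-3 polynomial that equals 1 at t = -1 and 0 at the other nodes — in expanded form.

ℓ_1(t) = (t + 3/2)(t - 2)(t - 3) / [(1/2)·(-3)·(-4)]
       = (t^3 - (7/2)t^2 - (3/2)t + 9) / (6)

ℓ_1(t) = (1/6)t^3 - (7/12)t^2 - (1/4)t + 3/2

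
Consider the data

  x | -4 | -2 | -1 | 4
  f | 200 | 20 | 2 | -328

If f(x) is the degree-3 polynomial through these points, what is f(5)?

L_0(5) = (7)·(6)·(1)/[(-2)·(-3)·(-8)] = -7/8
L_1(5) = (9)·(6)·(1)/[(2)·(-1)·(-6)] = 9/2
L_2(5) = (9)·(7)·(1)/[(3)·(1)·(-5)] = -21/5
L_3(5) = (9)·(7)·(6)/[(8)·(6)·(5)] = 63/40
Sum: 200·(-7/8) + 20·(9/2) + 2·(-21/5) + (-328)·(63/40) = -610

-610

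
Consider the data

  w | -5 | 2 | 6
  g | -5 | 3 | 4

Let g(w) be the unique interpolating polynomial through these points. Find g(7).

Evaluate each Lagrange basis at w = 7:
L_0(7) = (5)·(1)/[(-7)·(-11)] = 5/77
L_1(7) = (12)·(1)/[(7)·(-4)] = -3/7
L_2(7) = (12)·(5)/[(11)·(4)] = 15/11
Sum: (-5)·(5/77) + 3·(-3/7) + 4·(15/11) = 296/77

296/77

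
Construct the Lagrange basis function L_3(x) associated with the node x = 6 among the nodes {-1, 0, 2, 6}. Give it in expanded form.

L_3(x) = (1/168)x^3 - (1/168)x^2 - (1/84)x

L_3(x) = (x + 1)x(x - 2) / [(7)·(6)·(4)]
       = (x^3 - x^2 - 2x) / (168)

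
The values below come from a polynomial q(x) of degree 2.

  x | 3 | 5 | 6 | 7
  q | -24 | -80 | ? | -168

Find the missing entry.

-120

The 3 known values determine q uniquely (degree ≤ 2).
Evaluate each Lagrange basis at x = 6:
L_0(6) = (1)·(-1)/[(-2)·(-4)] = -1/8
L_1(6) = (3)·(-1)/[(2)·(-2)] = 3/4
L_2(6) = (3)·(1)/[(4)·(2)] = 3/8
Sum: (-24)·(-1/8) + (-80)·(3/4) + (-168)·(3/8) = -120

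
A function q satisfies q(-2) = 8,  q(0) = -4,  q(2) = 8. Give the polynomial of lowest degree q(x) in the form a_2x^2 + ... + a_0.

q(x) = 3x^2 - 4

L_0(x) = x(x - 2) / [8] = (1/8)x^2 - (1/4)x
L_1(x) = (x + 2)(x - 2) / [-4] = -(1/4)x^2 + 1
L_2(x) = (x + 2)x / [8] = (1/8)x^2 + (1/4)x
q(x) = 8·L_0 + (-4)·L_1 + 8·L_2
  8·L_0(x) = x^2 - 2x
  (-4)·L_1(x) = x^2 - 4
  8·L_2(x) = x^2 + 2x
Adding term by term: 3x^2 - 4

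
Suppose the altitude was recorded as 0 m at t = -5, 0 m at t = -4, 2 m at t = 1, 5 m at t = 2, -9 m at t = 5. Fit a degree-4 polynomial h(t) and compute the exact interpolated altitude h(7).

-517/7

L_0(7) = (11)·(6)·(5)·(2)/[(-1)·(-6)·(-7)·(-10)] = 11/7
L_1(7) = (12)·(6)·(5)·(2)/[(1)·(-5)·(-6)·(-9)] = -8/3
L_2(7) = (12)·(11)·(5)·(2)/[(6)·(5)·(-1)·(-4)] = 11
L_3(7) = (12)·(11)·(6)·(2)/[(7)·(6)·(1)·(-3)] = -88/7
L_4(7) = (12)·(11)·(6)·(5)/[(10)·(9)·(4)·(3)] = 11/3
Sum: 0 + 0 + 2·(11) + 5·(-88/7) + (-9)·(11/3) = -517/7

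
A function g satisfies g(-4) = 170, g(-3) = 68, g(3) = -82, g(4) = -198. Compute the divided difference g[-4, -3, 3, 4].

-3

g[-4,-3] = (68 - 170) / (-3 - (-4)) = -102
g[-3,3] = (-82 - 68) / (3 - (-3)) = -25
g[3,4] = (-198 - (-82)) / (4 - 3) = -116
g[-4,-3,3] = (-25 - (-102)) / (3 - (-4)) = 11
g[-3,3,4] = (-116 - (-25)) / (4 - (-3)) = -13
g[-4,-3,3,4] = (-13 - 11) / (4 - (-4)) = -3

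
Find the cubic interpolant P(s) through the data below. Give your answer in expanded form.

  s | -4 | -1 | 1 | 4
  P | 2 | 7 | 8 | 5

P(s) = -(1/120)s^3 - (4/15)s^2 + (61/120)s + 233/30

Newton's divided differences:
P[-4,-1] = (7 - 2) / (-1 - (-4)) = 5/3
P[-1,1] = (8 - 7) / (1 - (-1)) = 1/2
P[1,4] = (5 - 8) / (4 - 1) = -1
P[-4,-1,1] = (1/2 - 5/3) / (1 - (-4)) = -7/30
P[-1,1,4] = (-1 - 1/2) / (4 - (-1)) = -3/10
P[-4,-1,1,4] = (-3/10 - (-7/30)) / (4 - (-4)) = -1/120
P(s) = 2 + (5/3)·(s + 4) + (-7/30)·(s + 4)(s + 1) + (-1/120)·(s + 4)(s + 1)(s - 1)
Expanding: P(s) = -(1/120)s^3 - (4/15)s^2 + (61/120)s + 233/30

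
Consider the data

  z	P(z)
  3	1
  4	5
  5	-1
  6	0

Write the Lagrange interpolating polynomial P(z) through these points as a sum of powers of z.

P(z) = (17/6)z^3 - 39z^2 + (1033/6)z - 241

L_0(z) = (z - 4)(z - 5)(z - 6) / [-6] = -(1/6)z^3 + (5/2)z^2 - (37/3)z + 20
L_1(z) = (z - 3)(z - 5)(z - 6) / [2] = (1/2)z^3 - 7z^2 + (63/2)z - 45
L_2(z) = (z - 3)(z - 4)(z - 6) / [-2] = -(1/2)z^3 + (13/2)z^2 - 27z + 36
L_3(z) = (z - 3)(z - 4)(z - 5) / [6] = (1/6)z^3 - 2z^2 + (47/6)z - 10
P(z) = 1·L_0 + 5·L_1 + (-1)·L_2 + 0·L_3
  1·L_0(z) = -(1/6)z^3 + (5/2)z^2 - (37/3)z + 20
  5·L_1(z) = (5/2)z^3 - 35z^2 + (315/2)z - 225
  (-1)·L_2(z) = (1/2)z^3 - (13/2)z^2 + 27z - 36
  0·L_3(z) = 0
Adding term by term: (17/6)z^3 - 39z^2 + (1033/6)z - 241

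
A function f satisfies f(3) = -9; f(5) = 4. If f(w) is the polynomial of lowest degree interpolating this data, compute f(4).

-5/2

Evaluate each Lagrange basis at w = 4:
L_0(4) = (-1)/[(-2)] = 1/2
L_1(4) = (1)/[(2)] = 1/2
Sum: (-9)·(1/2) + 4·(1/2) = -5/2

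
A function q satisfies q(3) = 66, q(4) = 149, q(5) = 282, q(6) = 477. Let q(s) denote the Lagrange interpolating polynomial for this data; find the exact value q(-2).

-19

Evaluate each Lagrange basis at s = -2:
L_0(-2) = (-6)·(-7)·(-8)/[(-1)·(-2)·(-3)] = 56
L_1(-2) = (-5)·(-7)·(-8)/[(1)·(-1)·(-2)] = -140
L_2(-2) = (-5)·(-6)·(-8)/[(2)·(1)·(-1)] = 120
L_3(-2) = (-5)·(-6)·(-7)/[(3)·(2)·(1)] = -35
Sum: 66·(56) + 149·(-140) + 282·(120) + 477·(-35) = -19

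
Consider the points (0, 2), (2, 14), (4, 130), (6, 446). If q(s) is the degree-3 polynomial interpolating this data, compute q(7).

L_0(7) = (5)·(3)·(1)/[(-2)·(-4)·(-6)] = -5/16
L_1(7) = (7)·(3)·(1)/[(2)·(-2)·(-4)] = 21/16
L_2(7) = (7)·(5)·(1)/[(4)·(2)·(-2)] = -35/16
L_3(7) = (7)·(5)·(3)/[(6)·(4)·(2)] = 35/16
Sum: 2·(-5/16) + 14·(21/16) + 130·(-35/16) + 446·(35/16) = 709

709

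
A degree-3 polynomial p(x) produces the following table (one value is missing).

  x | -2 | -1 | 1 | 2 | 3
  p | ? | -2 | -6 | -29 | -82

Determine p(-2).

3

The 4 known values determine p uniquely (degree ≤ 3).
Evaluate each Lagrange basis at x = -2:
L_0(-2) = (-3)·(-4)·(-5)/[(-2)·(-3)·(-4)] = 5/2
L_1(-2) = (-1)·(-4)·(-5)/[(2)·(-1)·(-2)] = -5
L_2(-2) = (-1)·(-3)·(-5)/[(3)·(1)·(-1)] = 5
L_3(-2) = (-1)·(-3)·(-4)/[(4)·(2)·(1)] = -3/2
Sum: (-2)·(5/2) + (-6)·(-5) + (-29)·(5) + (-82)·(-3/2) = 3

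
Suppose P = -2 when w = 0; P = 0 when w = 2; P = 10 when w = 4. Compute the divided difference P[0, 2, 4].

P[0,2] = (0 - (-2)) / (2 - 0) = 1
P[2,4] = (10 - 0) / (4 - 2) = 5
P[0,2,4] = (5 - 1) / (4 - 0) = 1

1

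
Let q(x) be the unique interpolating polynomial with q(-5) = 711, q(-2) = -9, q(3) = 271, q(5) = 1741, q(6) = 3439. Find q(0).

1

Evaluate each Lagrange basis at x = 0:
L_0(0) = (2)·(-3)·(-5)·(-6)/[(-3)·(-8)·(-10)·(-11)] = -3/44
L_1(0) = (5)·(-3)·(-5)·(-6)/[(3)·(-5)·(-7)·(-8)] = 15/28
L_2(0) = (5)·(2)·(-5)·(-6)/[(8)·(5)·(-2)·(-3)] = 5/4
L_3(0) = (5)·(2)·(-3)·(-6)/[(10)·(7)·(2)·(-1)] = -9/7
L_4(0) = (5)·(2)·(-3)·(-5)/[(11)·(8)·(3)·(1)] = 25/44
Sum: 711·(-3/44) + (-9)·(15/28) + 271·(5/4) + 1741·(-9/7) + 3439·(25/44) = 1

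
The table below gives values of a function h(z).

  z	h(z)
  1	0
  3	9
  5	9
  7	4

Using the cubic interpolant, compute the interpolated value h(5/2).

Using Newton's divided-difference form:
h[1,3] = (9 - 0) / (3 - 1) = 9/2
h[3,5] = (9 - 9) / (5 - 3) = 0
h[5,7] = (4 - 9) / (7 - 5) = -5/2
h[1,3,5] = (0 - 9/2) / (5 - 1) = -9/8
h[3,5,7] = (-5/2 - 0) / (7 - 3) = -5/8
h[1,3,5,7] = (-5/8 - (-9/8)) / (7 - 1) = 1/12
h(5/2) = 0 + (9/2)·(3/2) + (-9/8)·(3/2)·(-1/2) + (1/12)·(3/2)·(-1/2)·(-5/2) = 31/4

31/4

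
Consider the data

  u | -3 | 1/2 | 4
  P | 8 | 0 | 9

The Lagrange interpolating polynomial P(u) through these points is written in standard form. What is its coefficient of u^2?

The leading coefficient equals the top divided difference P[-3,1/2,4].
P[-3,1/2] = (0 - 8) / (1/2 - (-3)) = -16/7
P[1/2,4] = (9 - 0) / (4 - 1/2) = 18/7
P[-3,1/2,4] = (18/7 - (-16/7)) / (4 - (-3)) = 34/49

34/49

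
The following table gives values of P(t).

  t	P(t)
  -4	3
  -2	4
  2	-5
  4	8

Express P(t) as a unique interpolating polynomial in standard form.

Newton's divided differences:
P[-4,-2] = (4 - 3) / (-2 - (-4)) = 1/2
P[-2,2] = (-5 - 4) / (2 - (-2)) = -9/4
P[2,4] = (8 - (-5)) / (4 - 2) = 13/2
P[-4,-2,2] = (-9/4 - 1/2) / (2 - (-4)) = -11/24
P[-2,2,4] = (13/2 - (-9/4)) / (4 - (-2)) = 35/24
P[-4,-2,2,4] = (35/24 - (-11/24)) / (4 - (-4)) = 23/96
P(t) = 3 + (1/2)·(t + 4) + (-11/24)·(t + 4)(t + 2) + (23/96)·(t + 4)(t + 2)(t - 2)
Expanding: P(t) = (23/96)t^3 + (1/2)t^2 - (77/24)t - 5/2

P(t) = (23/96)t^3 + (1/2)t^2 - (77/24)t - 5/2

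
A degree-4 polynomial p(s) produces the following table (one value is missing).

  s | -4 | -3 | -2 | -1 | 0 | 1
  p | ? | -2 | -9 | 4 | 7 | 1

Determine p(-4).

The 5 known values determine p uniquely (degree ≤ 4).
L_0(-4) = (-2)·(-3)·(-4)·(-5)/[(-1)·(-2)·(-3)·(-4)] = 5
L_1(-4) = (-1)·(-3)·(-4)·(-5)/[(1)·(-1)·(-2)·(-3)] = -10
L_2(-4) = (-1)·(-2)·(-4)·(-5)/[(2)·(1)·(-1)·(-2)] = 10
L_3(-4) = (-1)·(-2)·(-3)·(-5)/[(3)·(2)·(1)·(-1)] = -5
L_4(-4) = (-1)·(-2)·(-3)·(-4)/[(4)·(3)·(2)·(1)] = 1
Sum: (-2)·(5) + (-9)·(-10) + 4·(10) + 7·(-5) + 1·(1) = 86

86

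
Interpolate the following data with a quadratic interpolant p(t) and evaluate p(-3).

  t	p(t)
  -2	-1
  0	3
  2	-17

-12

Evaluate each Lagrange basis at t = -3:
L_0(-3) = (-3)·(-5)/[(-2)·(-4)] = 15/8
L_1(-3) = (-1)·(-5)/[(2)·(-2)] = -5/4
L_2(-3) = (-1)·(-3)/[(4)·(2)] = 3/8
Sum: (-1)·(15/8) + 3·(-5/4) + (-17)·(3/8) = -12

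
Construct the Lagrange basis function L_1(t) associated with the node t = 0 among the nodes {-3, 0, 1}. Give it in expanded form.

L_1(t) = -(1/3)t^2 - (2/3)t + 1

L_1(t) = (t + 3)(t - 1) / [(3)·(-1)]
       = (t^2 + 2t - 3) / (-3)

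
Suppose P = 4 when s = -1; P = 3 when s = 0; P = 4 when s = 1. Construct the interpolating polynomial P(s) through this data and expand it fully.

Build the Lagrange basis polynomials:
L_0(s) = s(s - 1) / [2] = (1/2)s^2 - (1/2)s
L_1(s) = (s + 1)(s - 1) / [-1] = -s^2 + 1
L_2(s) = (s + 1)s / [2] = (1/2)s^2 + (1/2)s
P(s) = 4·L_0 + 3·L_1 + 4·L_2
  4·L_0(s) = 2s^2 - 2s
  3·L_1(s) = -3s^2 + 3
  4·L_2(s) = 2s^2 + 2s
Adding term by term: s^2 + 3

P(s) = s^2 + 3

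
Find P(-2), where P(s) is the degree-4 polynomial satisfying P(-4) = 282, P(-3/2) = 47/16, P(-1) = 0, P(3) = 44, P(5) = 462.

14

Evaluate each Lagrange basis at s = -2:
L_0(-2) = (-1/2)·(-1)·(-5)·(-7)/[(-5/2)·(-3)·(-7)·(-9)] = 1/27
L_1(-2) = (2)·(-1)·(-5)·(-7)/[(5/2)·(-1/2)·(-9/2)·(-13/2)] = 224/117
L_2(-2) = (2)·(-1/2)·(-5)·(-7)/[(3)·(1/2)·(-4)·(-6)] = -35/36
L_3(-2) = (2)·(-1/2)·(-1)·(-7)/[(7)·(9/2)·(4)·(-2)] = 1/36
L_4(-2) = (2)·(-1/2)·(-1)·(-5)/[(9)·(13/2)·(6)·(2)] = -5/702
Sum: 282·(1/27) + 47/16·(224/117) + 0 + 44·(1/36) + 462·(-5/702) = 14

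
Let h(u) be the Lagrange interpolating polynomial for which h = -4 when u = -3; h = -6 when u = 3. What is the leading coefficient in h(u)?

L_0(u) = (u - 3) / [-6] = -(1/6)u + 1/2
L_1(u) = (u + 3) / [6] = (1/6)u + 1/2
h(u) = (-4)·L_0 + (-6)·L_1
Only the coefficient of u is needed; take it from each L_i and combine:
(-4)·(-1/6) + (-6)·(1/6) = -1/3

-1/3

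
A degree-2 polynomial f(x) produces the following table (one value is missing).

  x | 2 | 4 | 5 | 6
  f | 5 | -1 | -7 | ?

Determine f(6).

The 3 known values determine f uniquely (degree ≤ 2).
L_0(6) = (2)·(1)/[(-2)·(-3)] = 1/3
L_1(6) = (4)·(1)/[(2)·(-1)] = -2
L_2(6) = (4)·(2)/[(3)·(1)] = 8/3
Sum: 5·(1/3) + (-1)·(-2) + (-7)·(8/3) = -15

-15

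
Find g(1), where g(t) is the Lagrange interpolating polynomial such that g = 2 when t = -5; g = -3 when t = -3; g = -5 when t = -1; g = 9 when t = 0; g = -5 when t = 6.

3248/99

Evaluate each Lagrange basis at t = 1:
L_0(1) = (4)·(2)·(1)·(-5)/[(-2)·(-4)·(-5)·(-11)] = -1/11
L_1(1) = (6)·(2)·(1)·(-5)/[(2)·(-2)·(-3)·(-9)] = 5/9
L_2(1) = (6)·(4)·(1)·(-5)/[(4)·(2)·(-1)·(-7)] = -15/7
L_3(1) = (6)·(4)·(2)·(-5)/[(5)·(3)·(1)·(-6)] = 8/3
L_4(1) = (6)·(4)·(2)·(1)/[(11)·(9)·(7)·(6)] = 8/693
Sum: 2·(-1/11) + (-3)·(5/9) + (-5)·(-15/7) + 9·(8/3) + (-5)·(8/693) = 3248/99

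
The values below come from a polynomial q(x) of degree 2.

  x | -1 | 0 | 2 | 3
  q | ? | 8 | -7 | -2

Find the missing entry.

28

The 3 known values determine q uniquely (degree ≤ 2).
L_0(-1) = (-3)·(-4)/[(-2)·(-3)] = 2
L_1(-1) = (-1)·(-4)/[(2)·(-1)] = -2
L_2(-1) = (-1)·(-3)/[(3)·(1)] = 1
Sum: 8·(2) + (-7)·(-2) + (-2)·(1) = 28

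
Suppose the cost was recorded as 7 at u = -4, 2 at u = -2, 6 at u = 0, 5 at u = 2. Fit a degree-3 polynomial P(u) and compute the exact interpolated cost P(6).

-68

Evaluate each Lagrange basis at u = 6:
L_0(6) = (8)·(6)·(4)/[(-2)·(-4)·(-6)] = -4
L_1(6) = (10)·(6)·(4)/[(2)·(-2)·(-4)] = 15
L_2(6) = (10)·(8)·(4)/[(4)·(2)·(-2)] = -20
L_3(6) = (10)·(8)·(6)/[(6)·(4)·(2)] = 10
Sum: 7·(-4) + 2·(15) + 6·(-20) + 5·(10) = -68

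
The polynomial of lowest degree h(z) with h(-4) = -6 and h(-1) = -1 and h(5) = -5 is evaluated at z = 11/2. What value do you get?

-667/108

Using Newton's divided-difference form:
h[-4,-1] = (-1 - (-6)) / (-1 - (-4)) = 5/3
h[-1,5] = (-5 - (-1)) / (5 - (-1)) = -2/3
h[-4,-1,5] = (-2/3 - 5/3) / (5 - (-4)) = -7/27
h(11/2) = -6 + (5/3)·(19/2) + (-7/27)·(19/2)·(13/2) = -667/108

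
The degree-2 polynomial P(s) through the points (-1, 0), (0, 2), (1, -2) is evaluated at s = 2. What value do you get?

-12

Using Newton's divided-difference form:
P[-1,0] = (2 - 0) / (0 - (-1)) = 2
P[0,1] = (-2 - 2) / (1 - 0) = -4
P[-1,0,1] = (-4 - 2) / (1 - (-1)) = -3
P(2) = 0 + 2·(3) + (-3)·(3)·(2) = -12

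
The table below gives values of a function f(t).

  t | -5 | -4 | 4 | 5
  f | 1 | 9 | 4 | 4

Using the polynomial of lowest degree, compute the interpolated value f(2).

Using Newton's divided-difference form:
f[-5,-4] = (9 - 1) / (-4 - (-5)) = 8
f[-4,4] = (4 - 9) / (4 - (-4)) = -5/8
f[4,5] = (4 - 4) / (5 - 4) = 0
f[-5,-4,4] = (-5/8 - 8) / (4 - (-5)) = -23/24
f[-4,4,5] = (0 - (-5/8)) / (5 - (-4)) = 5/72
f[-5,-4,4,5] = (5/72 - (-23/24)) / (5 - (-5)) = 37/360
f(2) = 1 + 8·(7) + (-23/24)·(7)·(6) + (37/360)·(7)·(6)·(-2) = 487/60

487/60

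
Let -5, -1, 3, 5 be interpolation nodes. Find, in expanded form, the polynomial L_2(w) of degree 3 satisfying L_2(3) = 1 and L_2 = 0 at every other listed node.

L_2(w) = -(1/64)w^3 - (1/64)w^2 + (25/64)w + 25/64

L_2(w) = (w + 5)(w + 1)(w - 5) / [(8)·(4)·(-2)]
       = (w^3 + w^2 - 25w - 25) / (-64)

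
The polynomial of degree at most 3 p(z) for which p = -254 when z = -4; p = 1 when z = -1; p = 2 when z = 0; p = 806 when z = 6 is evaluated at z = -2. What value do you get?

-26

Evaluate each Lagrange basis at z = -2:
L_0(-2) = (-1)·(-2)·(-8)/[(-3)·(-4)·(-10)] = 2/15
L_1(-2) = (2)·(-2)·(-8)/[(3)·(-1)·(-7)] = 32/21
L_2(-2) = (2)·(-1)·(-8)/[(4)·(1)·(-6)] = -2/3
L_3(-2) = (2)·(-1)·(-2)/[(10)·(7)·(6)] = 1/105
Sum: (-254)·(2/15) + 1·(32/21) + 2·(-2/3) + 806·(1/105) = -26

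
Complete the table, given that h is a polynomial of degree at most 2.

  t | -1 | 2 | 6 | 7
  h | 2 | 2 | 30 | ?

42

The 3 known values determine h uniquely (degree ≤ 2).
Evaluate each Lagrange basis at t = 7:
L_0(7) = (5)·(1)/[(-3)·(-7)] = 5/21
L_1(7) = (8)·(1)/[(3)·(-4)] = -2/3
L_2(7) = (8)·(5)/[(7)·(4)] = 10/7
Sum: 2·(5/21) + 2·(-2/3) + 30·(10/7) = 42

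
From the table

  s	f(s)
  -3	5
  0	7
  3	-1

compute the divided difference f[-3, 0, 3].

-5/9

f[-3,0] = (7 - 5) / (0 - (-3)) = 2/3
f[0,3] = (-1 - 7) / (3 - 0) = -8/3
f[-3,0,3] = (-8/3 - 2/3) / (3 - (-3)) = -5/9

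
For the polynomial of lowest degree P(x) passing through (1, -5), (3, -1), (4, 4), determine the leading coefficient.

1

The leading coefficient equals the top divided difference P[1,3,4].
P[1,3] = (-1 - (-5)) / (3 - 1) = 2
P[3,4] = (4 - (-1)) / (4 - 3) = 5
P[1,3,4] = (5 - 2) / (4 - 1) = 1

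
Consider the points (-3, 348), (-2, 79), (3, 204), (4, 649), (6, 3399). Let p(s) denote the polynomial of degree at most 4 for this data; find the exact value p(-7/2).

9829/16

Using Newton's divided-difference form:
p[-3,-2] = (79 - 348) / (-2 - (-3)) = -269
p[-2,3] = (204 - 79) / (3 - (-2)) = 25
p[3,4] = (649 - 204) / (4 - 3) = 445
p[4,6] = (3399 - 649) / (6 - 4) = 1375
p[-3,-2,3] = (25 - (-269)) / (3 - (-3)) = 49
p[-2,3,4] = (445 - 25) / (4 - (-2)) = 70
p[3,4,6] = (1375 - 445) / (6 - 3) = 310
p[-3,-2,3,4] = (70 - 49) / (4 - (-3)) = 3
p[-2,3,4,6] = (310 - 70) / (6 - (-2)) = 30
p[-3,-2,3,4,6] = (30 - 3) / (6 - (-3)) = 3
p(-7/2) = 348 + (-269)·(-1/2) + 49·(-1/2)·(-3/2) + 3·(-1/2)·(-3/2)·(-13/2) + 3·(-1/2)·(-3/2)·(-13/2)·(-15/2) = 9829/16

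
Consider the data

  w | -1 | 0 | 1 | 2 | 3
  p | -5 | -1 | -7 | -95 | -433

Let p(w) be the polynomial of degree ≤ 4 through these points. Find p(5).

-3011

Using Newton's divided-difference form:
p[-1,0] = (-1 - (-5)) / (0 - (-1)) = 4
p[0,1] = (-7 - (-1)) / (1 - 0) = -6
p[1,2] = (-95 - (-7)) / (2 - 1) = -88
p[2,3] = (-433 - (-95)) / (3 - 2) = -338
p[-1,0,1] = (-6 - 4) / (1 - (-1)) = -5
p[0,1,2] = (-88 - (-6)) / (2 - 0) = -41
p[1,2,3] = (-338 - (-88)) / (3 - 1) = -125
p[-1,0,1,2] = (-41 - (-5)) / (2 - (-1)) = -12
p[0,1,2,3] = (-125 - (-41)) / (3 - 0) = -28
p[-1,0,1,2,3] = (-28 - (-12)) / (3 - (-1)) = -4
p(5) = -5 + 4·(6) + (-5)·(6)·(5) + (-12)·(6)·(5)·(4) + (-4)·(6)·(5)·(4)·(3) = -3011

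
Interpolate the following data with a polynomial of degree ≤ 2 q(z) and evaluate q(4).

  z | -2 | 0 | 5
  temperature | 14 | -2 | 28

L_0(4) = (4)·(-1)/[(-2)·(-7)] = -2/7
L_1(4) = (6)·(-1)/[(2)·(-5)] = 3/5
L_2(4) = (6)·(4)/[(7)·(5)] = 24/35
Sum: 14·(-2/7) + (-2)·(3/5) + 28·(24/35) = 14

14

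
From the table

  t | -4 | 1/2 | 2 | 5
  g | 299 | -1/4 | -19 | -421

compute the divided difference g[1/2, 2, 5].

g[1/2,2] = (-19 - (-1/4)) / (2 - 1/2) = -25/2
g[2,5] = (-421 - (-19)) / (5 - 2) = -134
g[1/2,2,5] = (-134 - (-25/2)) / (5 - 1/2) = -27

-27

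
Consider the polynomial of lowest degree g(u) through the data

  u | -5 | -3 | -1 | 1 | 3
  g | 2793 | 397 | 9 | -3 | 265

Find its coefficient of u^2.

1

Build the Lagrange basis polynomials:
L_0(u) = (u + 3)(u + 1)(u - 1)(u - 3) / [384] = (1/384)u^4 - (5/192)u^2 + 3/128
L_1(u) = (u + 5)(u + 1)(u - 1)(u - 3) / [-96] = -(1/96)u^4 - (1/48)u^3 + (1/6)u^2 + (1/48)u - 5/32
L_2(u) = (u + 5)(u + 3)(u - 1)(u - 3) / [64] = (1/64)u^4 + (1/16)u^3 - (7/32)u^2 - (9/16)u + 45/64
L_3(u) = (u + 5)(u + 3)(u + 1)(u - 3) / [-96] = -(1/96)u^4 - (1/16)u^3 + (1/24)u^2 + (9/16)u + 15/32
L_4(u) = (u + 5)(u + 3)(u + 1)(u - 1) / [384] = (1/384)u^4 + (1/48)u^3 + (7/192)u^2 - (1/48)u - 5/128
g(u) = 2793·L_0 + 397·L_1 + 9·L_2 + (-3)·L_3 + 265·L_4
Only the coefficient of u^2 is needed; take it from each L_i and combine:
2793·(-5/192) + 397·(1/6) + 9·(-7/32) + (-3)·(1/24) + 265·(7/192) = 1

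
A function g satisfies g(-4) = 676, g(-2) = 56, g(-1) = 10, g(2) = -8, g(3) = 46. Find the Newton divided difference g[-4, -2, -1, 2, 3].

g[-4,-2] = (56 - 676) / (-2 - (-4)) = -310
g[-2,-1] = (10 - 56) / (-1 - (-2)) = -46
g[-1,2] = (-8 - 10) / (2 - (-1)) = -6
g[2,3] = (46 - (-8)) / (3 - 2) = 54
g[-4,-2,-1] = (-46 - (-310)) / (-1 - (-4)) = 88
g[-2,-1,2] = (-6 - (-46)) / (2 - (-2)) = 10
g[-1,2,3] = (54 - (-6)) / (3 - (-1)) = 15
g[-4,-2,-1,2] = (10 - 88) / (2 - (-4)) = -13
g[-2,-1,2,3] = (15 - 10) / (3 - (-2)) = 1
g[-4,-2,-1,2,3] = (1 - (-13)) / (3 - (-4)) = 2

2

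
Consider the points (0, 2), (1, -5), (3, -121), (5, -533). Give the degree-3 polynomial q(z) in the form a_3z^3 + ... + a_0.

Build the Lagrange basis polynomials:
L_0(z) = (z - 1)(z - 3)(z - 5) / [-15] = -(1/15)z^3 + (3/5)z^2 - (23/15)z + 1
L_1(z) = z(z - 3)(z - 5) / [8] = (1/8)z^3 - z^2 + (15/8)z
L_2(z) = z(z - 1)(z - 5) / [-12] = -(1/12)z^3 + (1/2)z^2 - (5/12)z
L_3(z) = z(z - 1)(z - 3) / [40] = (1/40)z^3 - (1/10)z^2 + (3/40)z
q(z) = 2·L_0 + (-5)·L_1 + (-121)·L_2 + (-533)·L_3
  2·L_0(z) = -(2/15)z^3 + (6/5)z^2 - (46/15)z + 2
  (-5)·L_1(z) = -(5/8)z^3 + 5z^2 - (75/8)z
  (-121)·L_2(z) = (121/12)z^3 - (121/2)z^2 + (605/12)z
  (-533)·L_3(z) = -(533/40)z^3 + (533/10)z^2 - (1599/40)z
Adding term by term: -4z^3 - z^2 - 2z + 2

q(z) = -4z^3 - z^2 - 2z + 2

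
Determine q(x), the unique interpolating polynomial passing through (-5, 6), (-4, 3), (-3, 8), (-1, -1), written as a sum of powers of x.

q(x) = -(43/24)x^3 - (35/2)x^2 - (1229/24)x - 73/2

Build the Lagrange basis polynomials:
L_0(x) = (x + 4)(x + 3)(x + 1) / [-8] = -(1/8)x^3 - x^2 - (19/8)x - 3/2
L_1(x) = (x + 5)(x + 3)(x + 1) / [3] = (1/3)x^3 + 3x^2 + (23/3)x + 5
L_2(x) = (x + 5)(x + 4)(x + 1) / [-4] = -(1/4)x^3 - (5/2)x^2 - (29/4)x - 5
L_3(x) = (x + 5)(x + 4)(x + 3) / [24] = (1/24)x^3 + (1/2)x^2 + (47/24)x + 5/2
q(x) = 6·L_0 + 3·L_1 + 8·L_2 + (-1)·L_3
  6·L_0(x) = -(3/4)x^3 - 6x^2 - (57/4)x - 9
  3·L_1(x) = x^3 + 9x^2 + 23x + 15
  8·L_2(x) = -2x^3 - 20x^2 - 58x - 40
  (-1)·L_3(x) = -(1/24)x^3 - (1/2)x^2 - (47/24)x - 5/2
Adding term by term: -(43/24)x^3 - (35/2)x^2 - (1229/24)x - 73/2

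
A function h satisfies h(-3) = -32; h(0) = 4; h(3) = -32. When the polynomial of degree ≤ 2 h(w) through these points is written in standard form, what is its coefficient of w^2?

The leading coefficient equals the top divided difference h[-3,0,3].
h[-3,0] = (4 - (-32)) / (0 - (-3)) = 12
h[0,3] = (-32 - 4) / (3 - 0) = -12
h[-3,0,3] = (-12 - 12) / (3 - (-3)) = -4

-4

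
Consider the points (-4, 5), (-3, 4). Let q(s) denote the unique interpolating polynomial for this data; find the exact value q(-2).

L_0(-2) = (1)/[(-1)] = -1
L_1(-2) = (2)/[(1)] = 2
Sum: 5·(-1) + 4·(2) = 3

3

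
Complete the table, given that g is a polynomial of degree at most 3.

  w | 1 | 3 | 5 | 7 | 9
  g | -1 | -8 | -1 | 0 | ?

The 4 known values determine g uniquely (degree ≤ 3).
Evaluate each Lagrange basis at w = 9:
L_0(9) = (6)·(4)·(2)/[(-2)·(-4)·(-6)] = -1
L_1(9) = (8)·(4)·(2)/[(2)·(-2)·(-4)] = 4
L_2(9) = (8)·(6)·(2)/[(4)·(2)·(-2)] = -6
L_3(9) = (8)·(6)·(4)/[(6)·(4)·(2)] = 4
Sum: (-1)·(-1) + (-8)·(4) + (-1)·(-6) + 0 = -25

-25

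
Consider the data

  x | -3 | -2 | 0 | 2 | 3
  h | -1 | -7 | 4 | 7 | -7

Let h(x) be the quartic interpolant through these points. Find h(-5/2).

Evaluate each Lagrange basis at x = -5/2:
L_0(-5/2) = (-1/2)·(-5/2)·(-9/2)·(-11/2)/[(-1)·(-3)·(-5)·(-6)] = 11/32
L_1(-5/2) = (1/2)·(-5/2)·(-9/2)·(-11/2)/[(1)·(-2)·(-4)·(-5)] = 99/128
L_2(-5/2) = (1/2)·(-1/2)·(-9/2)·(-11/2)/[(3)·(2)·(-2)·(-3)] = -11/64
L_3(-5/2) = (1/2)·(-1/2)·(-5/2)·(-11/2)/[(5)·(4)·(2)·(-1)] = 11/128
L_4(-5/2) = (1/2)·(-1/2)·(-5/2)·(-9/2)/[(6)·(5)·(3)·(1)] = -1/32
Sum: (-1)·(11/32) + (-7)·(99/128) + 4·(-11/64) + 7·(11/128) + (-7)·(-1/32) = -45/8

-45/8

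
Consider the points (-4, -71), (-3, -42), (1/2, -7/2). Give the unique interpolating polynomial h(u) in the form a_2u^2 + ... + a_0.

Build the Lagrange basis polynomials:
L_0(u) = (u + 3)(u - 1/2) / [9/2] = (2/9)u^2 + (5/9)u - 1/3
L_1(u) = (u + 4)(u - 1/2) / [-7/2] = -(2/7)u^2 - u + 4/7
L_2(u) = (u + 4)(u + 3) / [63/4] = (4/63)u^2 + (4/9)u + 16/21
h(u) = (-71)·L_0 + (-42)·L_1 + (-7/2)·L_2
  (-71)·L_0(u) = -(142/9)u^2 - (355/9)u + 71/3
  (-42)·L_1(u) = 12u^2 + 42u - 24
  (-7/2)·L_2(u) = -(2/9)u^2 - (14/9)u - 8/3
Adding term by term: -4u^2 + u - 3

h(u) = -4u^2 + u - 3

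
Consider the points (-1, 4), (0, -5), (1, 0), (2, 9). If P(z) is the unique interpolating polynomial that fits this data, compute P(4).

-1

Using Newton's divided-difference form:
P[-1,0] = (-5 - 4) / (0 - (-1)) = -9
P[0,1] = (0 - (-5)) / (1 - 0) = 5
P[1,2] = (9 - 0) / (2 - 1) = 9
P[-1,0,1] = (5 - (-9)) / (1 - (-1)) = 7
P[0,1,2] = (9 - 5) / (2 - 0) = 2
P[-1,0,1,2] = (2 - 7) / (2 - (-1)) = -5/3
P(4) = 4 + (-9)·(5) + 7·(5)·(4) + (-5/3)·(5)·(4)·(3) = -1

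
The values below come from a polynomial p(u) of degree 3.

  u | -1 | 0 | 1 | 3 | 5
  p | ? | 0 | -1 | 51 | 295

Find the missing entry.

The 4 known values determine p uniquely (degree ≤ 3).
Evaluate each Lagrange basis at u = -1:
L_0(-1) = (-2)·(-4)·(-6)/[(-1)·(-3)·(-5)] = 16/5
L_1(-1) = (-1)·(-4)·(-6)/[(1)·(-2)·(-4)] = -3
L_2(-1) = (-1)·(-2)·(-6)/[(3)·(2)·(-2)] = 1
L_3(-1) = (-1)·(-2)·(-4)/[(5)·(4)·(2)] = -1/5
Sum: 0 + (-1)·(-3) + 51·(1) + 295·(-1/5) = -5

-5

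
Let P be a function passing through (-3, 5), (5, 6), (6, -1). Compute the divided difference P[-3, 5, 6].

P[-3,5] = (6 - 5) / (5 - (-3)) = 1/8
P[5,6] = (-1 - 6) / (6 - 5) = -7
P[-3,5,6] = (-7 - 1/8) / (6 - (-3)) = -19/24

-19/24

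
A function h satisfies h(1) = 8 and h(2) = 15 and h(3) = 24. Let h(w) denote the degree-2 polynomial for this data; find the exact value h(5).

48

L_0(5) = (3)·(2)/[(-1)·(-2)] = 3
L_1(5) = (4)·(2)/[(1)·(-1)] = -8
L_2(5) = (4)·(3)/[(2)·(1)] = 6
Sum: 8·(3) + 15·(-8) + 24·(6) = 48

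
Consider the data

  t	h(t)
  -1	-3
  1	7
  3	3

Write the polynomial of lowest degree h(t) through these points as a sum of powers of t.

L_0(t) = (t - 1)(t - 3) / [8] = (1/8)t^2 - (1/2)t + 3/8
L_1(t) = (t + 1)(t - 3) / [-4] = -(1/4)t^2 + (1/2)t + 3/4
L_2(t) = (t + 1)(t - 1) / [8] = (1/8)t^2 - 1/8
h(t) = (-3)·L_0 + 7·L_1 + 3·L_2
  (-3)·L_0(t) = -(3/8)t^2 + (3/2)t - 9/8
  7·L_1(t) = -(7/4)t^2 + (7/2)t + 21/4
  3·L_2(t) = (3/8)t^2 - 3/8
Adding term by term: -(7/4)t^2 + 5t + 15/4

h(t) = -(7/4)t^2 + 5t + 15/4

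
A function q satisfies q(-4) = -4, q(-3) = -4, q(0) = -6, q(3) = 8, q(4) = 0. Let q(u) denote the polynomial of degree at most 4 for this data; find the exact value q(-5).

-92/7

L_0(-5) = (-2)·(-5)·(-8)·(-9)/[(-1)·(-4)·(-7)·(-8)] = 45/14
L_1(-5) = (-1)·(-5)·(-8)·(-9)/[(1)·(-3)·(-6)·(-7)] = -20/7
L_2(-5) = (-1)·(-2)·(-8)·(-9)/[(4)·(3)·(-3)·(-4)] = 1
L_3(-5) = (-1)·(-2)·(-5)·(-9)/[(7)·(6)·(3)·(-1)] = -5/7
L_4(-5) = (-1)·(-2)·(-5)·(-8)/[(8)·(7)·(4)·(1)] = 5/14
Sum: (-4)·(45/14) + (-4)·(-20/7) + (-6)·(1) + 8·(-5/7) + 0 = -92/7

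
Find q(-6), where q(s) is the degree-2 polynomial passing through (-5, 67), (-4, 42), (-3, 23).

98

Evaluate each Lagrange basis at s = -6:
L_0(-6) = (-2)·(-3)/[(-1)·(-2)] = 3
L_1(-6) = (-1)·(-3)/[(1)·(-1)] = -3
L_2(-6) = (-1)·(-2)/[(2)·(1)] = 1
Sum: 67·(3) + 42·(-3) + 23·(1) = 98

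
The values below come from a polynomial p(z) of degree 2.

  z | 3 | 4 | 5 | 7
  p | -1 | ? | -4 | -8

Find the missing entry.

The 3 known values determine p uniquely (degree ≤ 2).
Evaluate each Lagrange basis at z = 4:
L_0(4) = (-1)·(-3)/[(-2)·(-4)] = 3/8
L_1(4) = (1)·(-3)/[(2)·(-2)] = 3/4
L_2(4) = (1)·(-1)/[(4)·(2)] = -1/8
Sum: (-1)·(3/8) + (-4)·(3/4) + (-8)·(-1/8) = -19/8

-19/8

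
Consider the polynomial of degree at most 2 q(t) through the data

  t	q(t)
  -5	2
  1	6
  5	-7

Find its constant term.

175/24

Build the Lagrange basis polynomials:
L_0(t) = (t - 1)(t - 5) / [60] = (1/60)t^2 - (1/10)t + 1/12
L_1(t) = (t + 5)(t - 5) / [-24] = -(1/24)t^2 + 25/24
L_2(t) = (t + 5)(t - 1) / [40] = (1/40)t^2 + (1/10)t - 1/8
q(t) = 2·L_0 + 6·L_1 + (-7)·L_2
Only the constant term is needed; take it from each L_i and combine:
2·(1/12) + 6·(25/24) + (-7)·(-1/8) = 175/24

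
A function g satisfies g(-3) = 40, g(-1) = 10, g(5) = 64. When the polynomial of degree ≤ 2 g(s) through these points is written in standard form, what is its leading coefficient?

3

The leading coefficient equals the top divided difference g[-3,-1,5].
g[-3,-1] = (10 - 40) / (-1 - (-3)) = -15
g[-1,5] = (64 - 10) / (5 - (-1)) = 9
g[-3,-1,5] = (9 - (-15)) / (5 - (-3)) = 3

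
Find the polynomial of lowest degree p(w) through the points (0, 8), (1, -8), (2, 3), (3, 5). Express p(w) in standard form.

p(w) = -6w^3 + (63/2)w^2 - (83/2)w + 8

Newton's divided differences:
p[0,1] = (-8 - 8) / (1 - 0) = -16
p[1,2] = (3 - (-8)) / (2 - 1) = 11
p[2,3] = (5 - 3) / (3 - 2) = 2
p[0,1,2] = (11 - (-16)) / (2 - 0) = 27/2
p[1,2,3] = (2 - 11) / (3 - 1) = -9/2
p[0,1,2,3] = (-9/2 - 27/2) / (3 - 0) = -6
p(w) = 8 + (-16)·w + (27/2)·w(w - 1) + (-6)·w(w - 1)(w - 2)
Expanding: p(w) = -6w^3 + (63/2)w^2 - (83/2)w + 8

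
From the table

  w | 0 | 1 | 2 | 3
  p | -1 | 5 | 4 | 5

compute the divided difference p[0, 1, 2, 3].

p[0,1] = (5 - (-1)) / (1 - 0) = 6
p[1,2] = (4 - 5) / (2 - 1) = -1
p[2,3] = (5 - 4) / (3 - 2) = 1
p[0,1,2] = (-1 - 6) / (2 - 0) = -7/2
p[1,2,3] = (1 - (-1)) / (3 - 1) = 1
p[0,1,2,3] = (1 - (-7/2)) / (3 - 0) = 3/2

3/2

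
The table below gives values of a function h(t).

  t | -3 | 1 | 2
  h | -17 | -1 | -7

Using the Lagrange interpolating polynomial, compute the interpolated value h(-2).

-7

Evaluate each Lagrange basis at t = -2:
L_0(-2) = (-3)·(-4)/[(-4)·(-5)] = 3/5
L_1(-2) = (1)·(-4)/[(4)·(-1)] = 1
L_2(-2) = (1)·(-3)/[(5)·(1)] = -3/5
Sum: (-17)·(3/5) + (-1)·(1) + (-7)·(-3/5) = -7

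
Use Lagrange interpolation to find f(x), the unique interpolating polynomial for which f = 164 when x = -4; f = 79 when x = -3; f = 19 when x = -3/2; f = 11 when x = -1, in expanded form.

L_0(x) = (x + 3)(x + 3/2)(x + 1) / [-15/2] = -(2/15)x^3 - (11/15)x^2 - (6/5)x - 3/5
L_1(x) = (x + 4)(x + 3/2)(x + 1) / [3] = (1/3)x^3 + (13/6)x^2 + (23/6)x + 2
L_2(x) = (x + 4)(x + 3)(x + 1) / [-15/8] = -(8/15)x^3 - (64/15)x^2 - (152/15)x - 32/5
L_3(x) = (x + 4)(x + 3)(x + 3/2) / [3] = (1/3)x^3 + (17/6)x^2 + (15/2)x + 6
f(x) = 164·L_0 + 79·L_1 + 19·L_2 + 11·L_3
  164·L_0(x) = -(328/15)x^3 - (1804/15)x^2 - (984/5)x - 492/5
  79·L_1(x) = (79/3)x^3 + (1027/6)x^2 + (1817/6)x + 158
  19·L_2(x) = -(152/15)x^3 - (1216/15)x^2 - (2888/15)x - 608/5
  11·L_3(x) = (11/3)x^3 + (187/6)x^2 + (165/2)x + 66
Adding term by term: -2x^3 + x^2 - 4x + 4

f(x) = -2x^3 + x^2 - 4x + 4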